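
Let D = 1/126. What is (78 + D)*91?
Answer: 127777/18 ≈ 7098.7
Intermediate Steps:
D = 1/126 ≈ 0.0079365
(78 + D)*91 = (78 + 1/126)*91 = (9829/126)*91 = 127777/18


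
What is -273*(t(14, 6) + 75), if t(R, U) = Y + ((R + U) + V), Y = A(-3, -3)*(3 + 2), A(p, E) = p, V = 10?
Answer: -24570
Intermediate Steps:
Y = -15 (Y = -3*(3 + 2) = -3*5 = -15)
t(R, U) = -5 + R + U (t(R, U) = -15 + ((R + U) + 10) = -15 + (10 + R + U) = -5 + R + U)
-273*(t(14, 6) + 75) = -273*((-5 + 14 + 6) + 75) = -273*(15 + 75) = -273*90 = -24570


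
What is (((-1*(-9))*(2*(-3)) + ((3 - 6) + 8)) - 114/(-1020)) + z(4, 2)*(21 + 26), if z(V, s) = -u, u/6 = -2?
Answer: 87569/170 ≈ 515.11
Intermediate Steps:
u = -12 (u = 6*(-2) = -12)
z(V, s) = 12 (z(V, s) = -1*(-12) = 12)
(((-1*(-9))*(2*(-3)) + ((3 - 6) + 8)) - 114/(-1020)) + z(4, 2)*(21 + 26) = (((-1*(-9))*(2*(-3)) + ((3 - 6) + 8)) - 114/(-1020)) + 12*(21 + 26) = ((9*(-6) + (-3 + 8)) - 114*(-1/1020)) + 12*47 = ((-54 + 5) + 19/170) + 564 = (-49 + 19/170) + 564 = -8311/170 + 564 = 87569/170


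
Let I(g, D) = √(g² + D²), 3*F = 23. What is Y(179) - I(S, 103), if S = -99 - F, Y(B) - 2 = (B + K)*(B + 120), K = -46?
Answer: 39769 - √197881/3 ≈ 39621.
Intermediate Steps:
F = 23/3 (F = (⅓)*23 = 23/3 ≈ 7.6667)
Y(B) = 2 + (-46 + B)*(120 + B) (Y(B) = 2 + (B - 46)*(B + 120) = 2 + (-46 + B)*(120 + B))
S = -320/3 (S = -99 - 1*23/3 = -99 - 23/3 = -320/3 ≈ -106.67)
I(g, D) = √(D² + g²)
Y(179) - I(S, 103) = (-5518 + 179² + 74*179) - √(103² + (-320/3)²) = (-5518 + 32041 + 13246) - √(10609 + 102400/9) = 39769 - √(197881/9) = 39769 - √197881/3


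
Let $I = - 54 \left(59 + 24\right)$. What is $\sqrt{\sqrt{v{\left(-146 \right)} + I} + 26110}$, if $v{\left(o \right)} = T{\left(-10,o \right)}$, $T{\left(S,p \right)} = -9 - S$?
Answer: $\sqrt{26110 + i \sqrt{4481}} \approx 161.59 + 0.207 i$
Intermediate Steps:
$I = -4482$ ($I = \left(-54\right) 83 = -4482$)
$v{\left(o \right)} = 1$ ($v{\left(o \right)} = -9 - -10 = -9 + 10 = 1$)
$\sqrt{\sqrt{v{\left(-146 \right)} + I} + 26110} = \sqrt{\sqrt{1 - 4482} + 26110} = \sqrt{\sqrt{-4481} + 26110} = \sqrt{i \sqrt{4481} + 26110} = \sqrt{26110 + i \sqrt{4481}}$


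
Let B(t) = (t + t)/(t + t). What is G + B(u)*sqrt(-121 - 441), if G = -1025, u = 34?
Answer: -1025 + I*sqrt(562) ≈ -1025.0 + 23.707*I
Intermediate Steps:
B(t) = 1 (B(t) = (2*t)/((2*t)) = (2*t)*(1/(2*t)) = 1)
G + B(u)*sqrt(-121 - 441) = -1025 + 1*sqrt(-121 - 441) = -1025 + 1*sqrt(-562) = -1025 + 1*(I*sqrt(562)) = -1025 + I*sqrt(562)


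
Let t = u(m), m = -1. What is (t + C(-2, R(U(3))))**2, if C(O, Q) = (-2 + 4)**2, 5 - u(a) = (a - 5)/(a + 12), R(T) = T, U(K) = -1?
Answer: 11025/121 ≈ 91.116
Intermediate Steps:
u(a) = 5 - (-5 + a)/(12 + a) (u(a) = 5 - (a - 5)/(a + 12) = 5 - (-5 + a)/(12 + a))
t = 61/11 (t = (65 + 4*(-1))/(12 - 1) = (65 - 4)/11 = (1/11)*61 = 61/11 ≈ 5.5455)
C(O, Q) = 4 (C(O, Q) = 2**2 = 4)
(t + C(-2, R(U(3))))**2 = (61/11 + 4)**2 = (105/11)**2 = 11025/121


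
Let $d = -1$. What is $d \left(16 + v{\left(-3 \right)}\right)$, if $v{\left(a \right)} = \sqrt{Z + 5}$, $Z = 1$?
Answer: $-16 - \sqrt{6} \approx -18.449$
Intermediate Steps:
$v{\left(a \right)} = \sqrt{6}$ ($v{\left(a \right)} = \sqrt{1 + 5} = \sqrt{6}$)
$d \left(16 + v{\left(-3 \right)}\right) = - (16 + \sqrt{6}) = -16 - \sqrt{6}$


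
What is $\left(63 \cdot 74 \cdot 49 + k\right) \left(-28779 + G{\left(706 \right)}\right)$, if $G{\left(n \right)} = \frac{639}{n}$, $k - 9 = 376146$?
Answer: $- \frac{12283718519655}{706} \approx -1.7399 \cdot 10^{10}$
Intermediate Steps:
$k = 376155$ ($k = 9 + 376146 = 376155$)
$\left(63 \cdot 74 \cdot 49 + k\right) \left(-28779 + G{\left(706 \right)}\right) = \left(63 \cdot 74 \cdot 49 + 376155\right) \left(-28779 + \frac{639}{706}\right) = \left(4662 \cdot 49 + 376155\right) \left(-28779 + 639 \cdot \frac{1}{706}\right) = \left(228438 + 376155\right) \left(-28779 + \frac{639}{706}\right) = 604593 \left(- \frac{20317335}{706}\right) = - \frac{12283718519655}{706}$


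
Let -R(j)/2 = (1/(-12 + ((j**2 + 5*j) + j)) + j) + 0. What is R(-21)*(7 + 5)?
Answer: 50896/101 ≈ 503.92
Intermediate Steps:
R(j) = -2*j - 2/(-12 + j**2 + 6*j) (R(j) = -2*((1/(-12 + ((j**2 + 5*j) + j)) + j) + 0) = -2*((1/(-12 + (j**2 + 6*j)) + j) + 0) = -2*((1/(-12 + j**2 + 6*j) + j) + 0) = -2*((j + 1/(-12 + j**2 + 6*j)) + 0) = -2*(j + 1/(-12 + j**2 + 6*j)) = -2*j - 2/(-12 + j**2 + 6*j))
R(-21)*(7 + 5) = (2*(-1 - 1*(-21)**3 - 6*(-21)**2 + 12*(-21))/(-12 + (-21)**2 + 6*(-21)))*(7 + 5) = (2*(-1 - 1*(-9261) - 6*441 - 252)/(-12 + 441 - 126))*12 = (2*(-1 + 9261 - 2646 - 252)/303)*12 = (2*(1/303)*6362)*12 = (12724/303)*12 = 50896/101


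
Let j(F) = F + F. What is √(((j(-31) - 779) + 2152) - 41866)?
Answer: I*√40555 ≈ 201.38*I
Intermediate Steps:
j(F) = 2*F
√(((j(-31) - 779) + 2152) - 41866) = √(((2*(-31) - 779) + 2152) - 41866) = √(((-62 - 779) + 2152) - 41866) = √((-841 + 2152) - 41866) = √(1311 - 41866) = √(-40555) = I*√40555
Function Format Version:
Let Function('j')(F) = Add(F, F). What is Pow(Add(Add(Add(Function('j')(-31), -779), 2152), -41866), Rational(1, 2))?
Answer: Mul(I, Pow(40555, Rational(1, 2))) ≈ Mul(201.38, I)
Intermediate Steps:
Function('j')(F) = Mul(2, F)
Pow(Add(Add(Add(Function('j')(-31), -779), 2152), -41866), Rational(1, 2)) = Pow(Add(Add(Add(Mul(2, -31), -779), 2152), -41866), Rational(1, 2)) = Pow(Add(Add(Add(-62, -779), 2152), -41866), Rational(1, 2)) = Pow(Add(Add(-841, 2152), -41866), Rational(1, 2)) = Pow(Add(1311, -41866), Rational(1, 2)) = Pow(-40555, Rational(1, 2)) = Mul(I, Pow(40555, Rational(1, 2)))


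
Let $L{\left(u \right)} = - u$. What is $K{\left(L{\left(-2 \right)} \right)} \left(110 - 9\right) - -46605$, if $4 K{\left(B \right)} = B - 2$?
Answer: $46605$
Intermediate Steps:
$K{\left(B \right)} = - \frac{1}{2} + \frac{B}{4}$ ($K{\left(B \right)} = \frac{B - 2}{4} = \frac{-2 + B}{4} = - \frac{1}{2} + \frac{B}{4}$)
$K{\left(L{\left(-2 \right)} \right)} \left(110 - 9\right) - -46605 = \left(- \frac{1}{2} + \frac{\left(-1\right) \left(-2\right)}{4}\right) \left(110 - 9\right) - -46605 = \left(- \frac{1}{2} + \frac{1}{4} \cdot 2\right) 101 + 46605 = \left(- \frac{1}{2} + \frac{1}{2}\right) 101 + 46605 = 0 \cdot 101 + 46605 = 0 + 46605 = 46605$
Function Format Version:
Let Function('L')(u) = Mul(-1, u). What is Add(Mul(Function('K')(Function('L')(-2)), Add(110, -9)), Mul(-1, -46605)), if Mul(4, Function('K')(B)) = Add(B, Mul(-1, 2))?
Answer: 46605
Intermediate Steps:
Function('K')(B) = Add(Rational(-1, 2), Mul(Rational(1, 4), B)) (Function('K')(B) = Mul(Rational(1, 4), Add(B, Mul(-1, 2))) = Mul(Rational(1, 4), Add(B, -2)) = Mul(Rational(1, 4), Add(-2, B)) = Add(Rational(-1, 2), Mul(Rational(1, 4), B)))
Add(Mul(Function('K')(Function('L')(-2)), Add(110, -9)), Mul(-1, -46605)) = Add(Mul(Add(Rational(-1, 2), Mul(Rational(1, 4), Mul(-1, -2))), Add(110, -9)), Mul(-1, -46605)) = Add(Mul(Add(Rational(-1, 2), Mul(Rational(1, 4), 2)), 101), 46605) = Add(Mul(Add(Rational(-1, 2), Rational(1, 2)), 101), 46605) = Add(Mul(0, 101), 46605) = Add(0, 46605) = 46605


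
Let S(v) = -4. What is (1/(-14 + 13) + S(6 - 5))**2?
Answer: 25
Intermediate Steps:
(1/(-14 + 13) + S(6 - 5))**2 = (1/(-14 + 13) - 4)**2 = (1/(-1) - 4)**2 = (-1 - 4)**2 = (-5)**2 = 25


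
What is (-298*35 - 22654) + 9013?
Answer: -24071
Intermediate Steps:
(-298*35 - 22654) + 9013 = (-10430 - 22654) + 9013 = -33084 + 9013 = -24071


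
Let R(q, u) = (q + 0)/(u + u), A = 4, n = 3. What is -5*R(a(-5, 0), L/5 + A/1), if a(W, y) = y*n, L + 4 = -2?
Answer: 0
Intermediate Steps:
L = -6 (L = -4 - 2 = -6)
a(W, y) = 3*y (a(W, y) = y*3 = 3*y)
R(q, u) = q/(2*u) (R(q, u) = q/((2*u)) = q*(1/(2*u)) = q/(2*u))
-5*R(a(-5, 0), L/5 + A/1) = -5*3*0/(2*(-6/5 + 4/1)) = -5*0/(2*(-6*⅕ + 4*1)) = -5*0/(2*(-6/5 + 4)) = -5*0/(2*14/5) = -5*0*5/(2*14) = -5*0 = 0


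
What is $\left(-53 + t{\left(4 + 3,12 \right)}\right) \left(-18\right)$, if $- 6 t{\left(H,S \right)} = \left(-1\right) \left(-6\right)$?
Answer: $972$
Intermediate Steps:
$t{\left(H,S \right)} = -1$ ($t{\left(H,S \right)} = - \frac{\left(-1\right) \left(-6\right)}{6} = \left(- \frac{1}{6}\right) 6 = -1$)
$\left(-53 + t{\left(4 + 3,12 \right)}\right) \left(-18\right) = \left(-53 - 1\right) \left(-18\right) = \left(-54\right) \left(-18\right) = 972$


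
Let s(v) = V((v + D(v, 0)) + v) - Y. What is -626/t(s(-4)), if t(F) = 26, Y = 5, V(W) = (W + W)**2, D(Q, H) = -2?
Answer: -313/13 ≈ -24.077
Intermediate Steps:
V(W) = 4*W**2 (V(W) = (2*W)**2 = 4*W**2)
s(v) = -5 + 4*(-2 + 2*v)**2 (s(v) = 4*((v - 2) + v)**2 - 1*5 = 4*((-2 + v) + v)**2 - 5 = 4*(-2 + 2*v)**2 - 5 = -5 + 4*(-2 + 2*v)**2)
-626/t(s(-4)) = -626/26 = -626*1/26 = -313/13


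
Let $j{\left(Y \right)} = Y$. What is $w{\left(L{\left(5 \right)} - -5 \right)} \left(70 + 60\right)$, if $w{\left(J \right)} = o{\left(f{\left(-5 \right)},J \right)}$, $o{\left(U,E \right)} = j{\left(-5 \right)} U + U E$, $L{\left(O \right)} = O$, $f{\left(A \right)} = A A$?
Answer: $16250$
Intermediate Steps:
$f{\left(A \right)} = A^{2}$
$o{\left(U,E \right)} = - 5 U + E U$ ($o{\left(U,E \right)} = - 5 U + U E = - 5 U + E U$)
$w{\left(J \right)} = -125 + 25 J$ ($w{\left(J \right)} = \left(-5\right)^{2} \left(-5 + J\right) = 25 \left(-5 + J\right) = -125 + 25 J$)
$w{\left(L{\left(5 \right)} - -5 \right)} \left(70 + 60\right) = \left(-125 + 25 \left(5 - -5\right)\right) \left(70 + 60\right) = \left(-125 + 25 \left(5 + 5\right)\right) 130 = \left(-125 + 25 \cdot 10\right) 130 = \left(-125 + 250\right) 130 = 125 \cdot 130 = 16250$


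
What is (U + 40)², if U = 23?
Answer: 3969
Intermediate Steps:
(U + 40)² = (23 + 40)² = 63² = 3969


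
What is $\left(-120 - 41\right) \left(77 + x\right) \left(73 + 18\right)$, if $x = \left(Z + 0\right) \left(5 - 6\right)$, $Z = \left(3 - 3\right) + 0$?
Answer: $-1128127$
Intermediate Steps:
$Z = 0$ ($Z = 0 + 0 = 0$)
$x = 0$ ($x = \left(0 + 0\right) \left(5 - 6\right) = 0 \left(5 - 6\right) = 0 \left(-1\right) = 0$)
$\left(-120 - 41\right) \left(77 + x\right) \left(73 + 18\right) = \left(-120 - 41\right) \left(77 + 0\right) \left(73 + 18\right) = - 161 \cdot 77 \cdot 91 = \left(-161\right) 7007 = -1128127$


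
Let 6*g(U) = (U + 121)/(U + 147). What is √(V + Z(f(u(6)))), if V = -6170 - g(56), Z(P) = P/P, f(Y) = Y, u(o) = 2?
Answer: 3*I*√112988582/406 ≈ 78.544*I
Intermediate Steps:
g(U) = (121 + U)/(6*(147 + U)) (g(U) = ((U + 121)/(U + 147))/6 = ((121 + U)/(147 + U))/6 = (121 + U)/(6*(147 + U)))
Z(P) = 1
V = -2505079/406 (V = -6170 - (121 + 56)/(6*(147 + 56)) = -6170 - 177/(6*203) = -6170 - 1*59/406 = -6170 - 59/406 = -2505079/406 ≈ -6170.1)
√(V + Z(f(u(6)))) = √(-2505079/406 + 1) = √(-2504673/406) = 3*I*√112988582/406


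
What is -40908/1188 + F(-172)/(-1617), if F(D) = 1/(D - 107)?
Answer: -15534812/451143 ≈ -34.434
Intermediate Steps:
F(D) = 1/(-107 + D)
-40908/1188 + F(-172)/(-1617) = -40908/1188 + 1/(-107 - 172*(-1617)) = -40908*1/1188 - 1/1617/(-279) = -3409/99 - 1/279*(-1/1617) = -3409/99 + 1/451143 = -15534812/451143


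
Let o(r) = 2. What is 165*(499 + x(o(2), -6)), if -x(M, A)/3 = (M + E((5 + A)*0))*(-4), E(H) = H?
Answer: 86295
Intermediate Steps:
x(M, A) = 12*M (x(M, A) = -3*(M + (5 + A)*0)*(-4) = -3*(M + 0)*(-4) = -3*M*(-4) = -(-12)*M = 12*M)
165*(499 + x(o(2), -6)) = 165*(499 + 12*2) = 165*(499 + 24) = 165*523 = 86295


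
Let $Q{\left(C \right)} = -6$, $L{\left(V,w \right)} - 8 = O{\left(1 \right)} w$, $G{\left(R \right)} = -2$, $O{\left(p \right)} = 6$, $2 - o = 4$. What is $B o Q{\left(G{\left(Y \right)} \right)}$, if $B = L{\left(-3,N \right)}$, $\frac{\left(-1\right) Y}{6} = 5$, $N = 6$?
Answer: $528$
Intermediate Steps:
$o = -2$ ($o = 2 - 4 = -2$)
$Y = -30$ ($Y = \left(-6\right) 5 = -30$)
$L{\left(V,w \right)} = 8 + 6 w$
$B = 44$ ($B = 8 + 6 \cdot 6 = 8 + 36 = 44$)
$B o Q{\left(G{\left(Y \right)} \right)} = 44 \left(-2\right) \left(-6\right) = \left(-88\right) \left(-6\right) = 528$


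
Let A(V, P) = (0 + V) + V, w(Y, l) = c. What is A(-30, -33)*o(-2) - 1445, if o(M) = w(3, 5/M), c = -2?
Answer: -1325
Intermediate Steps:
w(Y, l) = -2
o(M) = -2
A(V, P) = 2*V (A(V, P) = V + V = 2*V)
A(-30, -33)*o(-2) - 1445 = (2*(-30))*(-2) - 1445 = -60*(-2) - 1445 = 120 - 1445 = -1325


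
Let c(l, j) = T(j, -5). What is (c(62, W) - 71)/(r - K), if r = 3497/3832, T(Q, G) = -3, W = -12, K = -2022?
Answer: -283568/7751801 ≈ -0.036581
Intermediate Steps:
r = 3497/3832 (r = 3497*(1/3832) = 3497/3832 ≈ 0.91258)
c(l, j) = -3
(c(62, W) - 71)/(r - K) = (-3 - 71)/(3497/3832 - 1*(-2022)) = -74/(3497/3832 + 2022) = -74/7751801/3832 = -74*3832/7751801 = -283568/7751801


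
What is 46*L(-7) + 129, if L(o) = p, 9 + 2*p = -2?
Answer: -124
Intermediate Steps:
p = -11/2 (p = -9/2 + (½)*(-2) = -9/2 - 1 = -11/2 ≈ -5.5000)
L(o) = -11/2
46*L(-7) + 129 = 46*(-11/2) + 129 = -253 + 129 = -124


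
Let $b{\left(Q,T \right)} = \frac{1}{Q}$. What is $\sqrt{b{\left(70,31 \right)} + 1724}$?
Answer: $\frac{3 \sqrt{938630}}{70} \approx 41.521$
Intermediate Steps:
$\sqrt{b{\left(70,31 \right)} + 1724} = \sqrt{\frac{1}{70} + 1724} = \sqrt{\frac{120681}{70}} = \frac{3 \sqrt{938630}}{70}$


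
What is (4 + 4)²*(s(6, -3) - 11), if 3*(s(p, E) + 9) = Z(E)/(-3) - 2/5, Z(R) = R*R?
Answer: -20288/15 ≈ -1352.5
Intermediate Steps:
Z(R) = R²
s(p, E) = -137/15 - E²/9 (s(p, E) = -9 + (E²/(-3) - 2/5)/3 = -9 + (E²*(-⅓) - 2*⅕)/3 = -9 + (-E²/3 - ⅖)/3 = -9 + (-⅖ - E²/3)/3 = -9 + (-2/15 - E²/9) = -137/15 - E²/9)
(4 + 4)²*(s(6, -3) - 11) = (4 + 4)²*((-137/15 - ⅑*(-3)²) - 11) = 8²*((-137/15 - ⅑*9) - 11) = 64*((-137/15 - 1) - 11) = 64*(-152/15 - 11) = 64*(-317/15) = -20288/15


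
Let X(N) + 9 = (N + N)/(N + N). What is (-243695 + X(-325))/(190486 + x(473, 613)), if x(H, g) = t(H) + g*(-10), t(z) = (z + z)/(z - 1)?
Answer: -57513908/43508489 ≈ -1.3219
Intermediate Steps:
t(z) = 2*z/(-1 + z) (t(z) = (2*z)/(-1 + z) = 2*z/(-1 + z))
X(N) = -8 (X(N) = -9 + (N + N)/(N + N) = -9 + (2*N)/((2*N)) = -9 + (2*N)*(1/(2*N)) = -9 + 1 = -8)
x(H, g) = -10*g + 2*H/(-1 + H) (x(H, g) = 2*H/(-1 + H) + g*(-10) = 2*H/(-1 + H) - 10*g = -10*g + 2*H/(-1 + H))
(-243695 + X(-325))/(190486 + x(473, 613)) = (-243695 - 8)/(190486 + 2*(473 - 5*613*(-1 + 473))/(-1 + 473)) = -243703/(190486 + 2*(473 - 5*613*472)/472) = -243703/(190486 + 2*(1/472)*(473 - 1446680)) = -243703/(190486 + 2*(1/472)*(-1446207)) = -243703/(190486 - 1446207/236) = -243703/43508489/236 = -243703*236/43508489 = -57513908/43508489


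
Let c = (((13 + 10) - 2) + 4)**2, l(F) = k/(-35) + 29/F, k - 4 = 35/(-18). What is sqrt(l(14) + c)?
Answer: sqrt(6912815)/105 ≈ 25.040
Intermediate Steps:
k = 37/18 (k = 4 + 35/(-18) = 4 + 35*(-1/18) = 4 - 35/18 = 37/18 ≈ 2.0556)
l(F) = -37/630 + 29/F (l(F) = (37/18)/(-35) + 29/F = (37/18)*(-1/35) + 29/F = -37/630 + 29/F)
c = 625 (c = ((23 - 2) + 4)**2 = (21 + 4)**2 = 25**2 = 625)
sqrt(l(14) + c) = sqrt((-37/630 + 29/14) + 625) = sqrt(634/315 + 625) = sqrt(197509/315) = sqrt(6912815)/105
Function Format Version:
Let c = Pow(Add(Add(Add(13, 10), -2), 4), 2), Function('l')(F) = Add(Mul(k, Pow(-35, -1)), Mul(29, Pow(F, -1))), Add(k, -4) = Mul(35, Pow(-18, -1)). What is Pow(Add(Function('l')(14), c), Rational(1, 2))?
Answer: Mul(Rational(1, 105), Pow(6912815, Rational(1, 2))) ≈ 25.040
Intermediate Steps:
k = Rational(37, 18) (k = Add(4, Mul(35, Pow(-18, -1))) = Add(4, Mul(35, Rational(-1, 18))) = Add(4, Rational(-35, 18)) = Rational(37, 18) ≈ 2.0556)
Function('l')(F) = Add(Rational(-37, 630), Mul(29, Pow(F, -1))) (Function('l')(F) = Add(Mul(Rational(37, 18), Pow(-35, -1)), Mul(29, Pow(F, -1))) = Add(Mul(Rational(37, 18), Rational(-1, 35)), Mul(29, Pow(F, -1))) = Add(Rational(-37, 630), Mul(29, Pow(F, -1))))
c = 625 (c = Pow(Add(Add(23, -2), 4), 2) = Pow(Add(21, 4), 2) = Pow(25, 2) = 625)
Pow(Add(Function('l')(14), c), Rational(1, 2)) = Pow(Add(Add(Rational(-37, 630), Mul(29, Pow(14, -1))), 625), Rational(1, 2)) = Pow(Add(Add(Rational(-37, 630), Mul(29, Rational(1, 14))), 625), Rational(1, 2)) = Pow(Add(Add(Rational(-37, 630), Rational(29, 14)), 625), Rational(1, 2)) = Pow(Add(Rational(634, 315), 625), Rational(1, 2)) = Pow(Rational(197509, 315), Rational(1, 2)) = Mul(Rational(1, 105), Pow(6912815, Rational(1, 2)))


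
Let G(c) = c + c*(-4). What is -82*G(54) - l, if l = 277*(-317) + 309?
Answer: 100784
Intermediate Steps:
G(c) = -3*c (G(c) = c - 4*c = -3*c)
l = -87500 (l = -87809 + 309 = -87500)
-82*G(54) - l = -(-246)*54 - 1*(-87500) = -82*(-162) + 87500 = 13284 + 87500 = 100784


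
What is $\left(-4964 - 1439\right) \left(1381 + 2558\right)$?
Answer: $-25221417$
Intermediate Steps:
$\left(-4964 - 1439\right) \left(1381 + 2558\right) = \left(-6403\right) 3939 = -25221417$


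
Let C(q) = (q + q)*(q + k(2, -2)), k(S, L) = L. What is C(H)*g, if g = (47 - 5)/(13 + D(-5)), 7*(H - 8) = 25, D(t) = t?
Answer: 16281/14 ≈ 1162.9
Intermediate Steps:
H = 81/7 (H = 8 + (⅐)*25 = 8 + 25/7 = 81/7 ≈ 11.571)
C(q) = 2*q*(-2 + q) (C(q) = (q + q)*(q - 2) = (2*q)*(-2 + q) = 2*q*(-2 + q))
g = 21/4 (g = (47 - 5)/(13 - 5) = 42/8 = 42*(⅛) = 21/4 ≈ 5.2500)
C(H)*g = (2*(81/7)*(-2 + 81/7))*(21/4) = (2*(81/7)*(67/7))*(21/4) = (10854/49)*(21/4) = 16281/14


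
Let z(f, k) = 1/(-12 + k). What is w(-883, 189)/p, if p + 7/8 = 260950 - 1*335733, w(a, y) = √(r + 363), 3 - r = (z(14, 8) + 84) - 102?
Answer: -4*√1537/598271 ≈ -0.00026212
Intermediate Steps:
r = 85/4 (r = 3 - ((1/(-12 + 8) + 84) - 102) = 3 - ((1/(-4) + 84) - 102) = 3 - ((-¼ + 84) - 102) = 3 - (335/4 - 102) = 3 - 1*(-73/4) = 3 + 73/4 = 85/4 ≈ 21.250)
w(a, y) = √1537/2 (w(a, y) = √(85/4 + 363) = √(1537/4) = √1537/2)
p = -598271/8 (p = -7/8 + (260950 - 1*335733) = -7/8 + (260950 - 335733) = -7/8 - 74783 = -598271/8 ≈ -74784.)
w(-883, 189)/p = (√1537/2)/(-598271/8) = (√1537/2)*(-8/598271) = -4*√1537/598271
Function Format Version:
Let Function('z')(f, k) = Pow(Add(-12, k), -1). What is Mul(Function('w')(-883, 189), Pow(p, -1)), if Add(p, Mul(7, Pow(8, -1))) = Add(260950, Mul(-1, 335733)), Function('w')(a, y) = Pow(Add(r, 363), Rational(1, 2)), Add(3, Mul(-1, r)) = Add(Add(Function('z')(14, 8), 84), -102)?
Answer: Mul(Rational(-4, 598271), Pow(1537, Rational(1, 2))) ≈ -0.00026212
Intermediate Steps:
r = Rational(85, 4) (r = Add(3, Mul(-1, Add(Add(Pow(Add(-12, 8), -1), 84), -102))) = Add(3, Mul(-1, Add(Add(Pow(-4, -1), 84), -102))) = Add(3, Mul(-1, Add(Add(Rational(-1, 4), 84), -102))) = Add(3, Mul(-1, Add(Rational(335, 4), -102))) = Add(3, Mul(-1, Rational(-73, 4))) = Add(3, Rational(73, 4)) = Rational(85, 4) ≈ 21.250)
Function('w')(a, y) = Mul(Rational(1, 2), Pow(1537, Rational(1, 2))) (Function('w')(a, y) = Pow(Add(Rational(85, 4), 363), Rational(1, 2)) = Pow(Rational(1537, 4), Rational(1, 2)) = Mul(Rational(1, 2), Pow(1537, Rational(1, 2))))
p = Rational(-598271, 8) (p = Add(Rational(-7, 8), Add(260950, Mul(-1, 335733))) = Add(Rational(-7, 8), Add(260950, -335733)) = Add(Rational(-7, 8), -74783) = Rational(-598271, 8) ≈ -74784.)
Mul(Function('w')(-883, 189), Pow(p, -1)) = Mul(Mul(Rational(1, 2), Pow(1537, Rational(1, 2))), Pow(Rational(-598271, 8), -1)) = Mul(Mul(Rational(1, 2), Pow(1537, Rational(1, 2))), Rational(-8, 598271)) = Mul(Rational(-4, 598271), Pow(1537, Rational(1, 2)))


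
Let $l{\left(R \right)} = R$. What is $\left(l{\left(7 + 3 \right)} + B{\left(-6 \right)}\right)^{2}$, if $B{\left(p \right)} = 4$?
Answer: $196$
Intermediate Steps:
$\left(l{\left(7 + 3 \right)} + B{\left(-6 \right)}\right)^{2} = \left(\left(7 + 3\right) + 4\right)^{2} = \left(10 + 4\right)^{2} = 14^{2} = 196$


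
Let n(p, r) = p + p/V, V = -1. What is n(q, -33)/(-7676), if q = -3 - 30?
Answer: 0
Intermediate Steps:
q = -33
n(p, r) = 0 (n(p, r) = p + p/(-1) = p + p*(-1) = p - p = 0)
n(q, -33)/(-7676) = 0/(-7676) = 0*(-1/7676) = 0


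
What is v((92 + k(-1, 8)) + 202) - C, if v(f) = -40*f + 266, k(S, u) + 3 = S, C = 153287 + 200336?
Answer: -364957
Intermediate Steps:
C = 353623
k(S, u) = -3 + S
v(f) = 266 - 40*f
v((92 + k(-1, 8)) + 202) - C = (266 - 40*((92 + (-3 - 1)) + 202)) - 1*353623 = (266 - 40*((92 - 4) + 202)) - 353623 = (266 - 40*(88 + 202)) - 353623 = (266 - 40*290) - 353623 = (266 - 11600) - 353623 = -11334 - 353623 = -364957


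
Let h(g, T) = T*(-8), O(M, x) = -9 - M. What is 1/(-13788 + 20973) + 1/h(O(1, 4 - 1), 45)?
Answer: -91/34488 ≈ -0.0026386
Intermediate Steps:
h(g, T) = -8*T
1/(-13788 + 20973) + 1/h(O(1, 4 - 1), 45) = 1/(-13788 + 20973) + 1/(-8*45) = 1/7185 + 1/(-360) = 1/7185 - 1/360 = -91/34488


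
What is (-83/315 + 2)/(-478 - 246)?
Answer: -547/228060 ≈ -0.0023985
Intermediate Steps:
(-83/315 + 2)/(-478 - 246) = (-83*1/315 + 2)/(-724) = (-83/315 + 2)*(-1/724) = (547/315)*(-1/724) = -547/228060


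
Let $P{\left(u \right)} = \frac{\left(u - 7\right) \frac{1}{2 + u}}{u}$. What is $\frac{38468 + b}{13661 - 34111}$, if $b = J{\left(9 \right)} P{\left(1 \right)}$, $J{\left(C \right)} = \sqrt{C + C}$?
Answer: $- \frac{19234}{10225} + \frac{3 \sqrt{2}}{10225} \approx -1.8807$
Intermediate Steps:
$J{\left(C \right)} = \sqrt{2} \sqrt{C}$ ($J{\left(C \right)} = \sqrt{2 C} = \sqrt{2} \sqrt{C}$)
$P{\left(u \right)} = \frac{-7 + u}{u \left(2 + u\right)}$ ($P{\left(u \right)} = \frac{\left(-7 + u\right) \frac{1}{2 + u}}{u} = \frac{\frac{1}{2 + u} \left(-7 + u\right)}{u} = \frac{-7 + u}{u \left(2 + u\right)}$)
$b = - 6 \sqrt{2}$ ($b = \sqrt{2} \sqrt{9} \frac{-7 + 1}{1 \left(2 + 1\right)} = \sqrt{2} \cdot 3 \cdot 1 \cdot \frac{1}{3} \left(-6\right) = 3 \sqrt{2} \cdot 1 \cdot \frac{1}{3} \left(-6\right) = 3 \sqrt{2} \left(-2\right) = - 6 \sqrt{2} \approx -8.4853$)
$\frac{38468 + b}{13661 - 34111} = \frac{38468 - 6 \sqrt{2}}{13661 - 34111} = \frac{38468 - 6 \sqrt{2}}{-20450} = \left(38468 - 6 \sqrt{2}\right) \left(- \frac{1}{20450}\right) = - \frac{19234}{10225} + \frac{3 \sqrt{2}}{10225}$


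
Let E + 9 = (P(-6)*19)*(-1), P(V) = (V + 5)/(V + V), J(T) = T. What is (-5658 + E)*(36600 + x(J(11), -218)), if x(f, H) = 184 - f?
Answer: -2501409779/12 ≈ -2.0845e+8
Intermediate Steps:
P(V) = (5 + V)/(2*V) (P(V) = (5 + V)/((2*V)) = (5 + V)*(1/(2*V)) = (5 + V)/(2*V))
E = -127/12 (E = -9 + (((½)*(5 - 6)/(-6))*19)*(-1) = -9 + (((½)*(-⅙)*(-1))*19)*(-1) = -9 + ((1/12)*19)*(-1) = -9 + (19/12)*(-1) = -9 - 19/12 = -127/12 ≈ -10.583)
(-5658 + E)*(36600 + x(J(11), -218)) = (-5658 - 127/12)*(36600 + (184 - 1*11)) = -68023*(36600 + (184 - 11))/12 = -68023*(36600 + 173)/12 = -68023/12*36773 = -2501409779/12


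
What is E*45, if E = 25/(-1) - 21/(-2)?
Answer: -1305/2 ≈ -652.50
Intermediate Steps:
E = -29/2 (E = 25*(-1) - 21*(-½) = -25 + 21/2 = -29/2 ≈ -14.500)
E*45 = -29/2*45 = -1305/2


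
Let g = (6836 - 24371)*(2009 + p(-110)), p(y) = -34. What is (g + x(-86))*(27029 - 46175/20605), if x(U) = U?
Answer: -3857185565135814/4121 ≈ -9.3598e+11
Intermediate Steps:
g = -34631625 (g = (6836 - 24371)*(2009 - 34) = -17535*1975 = -34631625)
(g + x(-86))*(27029 - 46175/20605) = (-34631625 - 86)*(27029 - 46175/20605) = -34631711*(27029 - 46175*1/20605) = -34631711*(27029 - 9235/4121) = -34631711*111377274/4121 = -3857185565135814/4121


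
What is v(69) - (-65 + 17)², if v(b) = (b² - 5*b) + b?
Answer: 2181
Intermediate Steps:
v(b) = b² - 4*b
v(69) - (-65 + 17)² = 69*(-4 + 69) - (-65 + 17)² = 69*65 - 1*(-48)² = 4485 - 1*2304 = 4485 - 2304 = 2181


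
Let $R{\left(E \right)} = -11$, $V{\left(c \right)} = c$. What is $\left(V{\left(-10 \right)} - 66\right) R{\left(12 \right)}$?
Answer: $836$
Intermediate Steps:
$\left(V{\left(-10 \right)} - 66\right) R{\left(12 \right)} = \left(-10 - 66\right) \left(-11\right) = \left(-76\right) \left(-11\right) = 836$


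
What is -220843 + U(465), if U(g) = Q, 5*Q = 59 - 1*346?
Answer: -1104502/5 ≈ -2.2090e+5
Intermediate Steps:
Q = -287/5 (Q = (59 - 1*346)/5 = (59 - 346)/5 = (⅕)*(-287) = -287/5 ≈ -57.400)
U(g) = -287/5
-220843 + U(465) = -220843 - 287/5 = -1104502/5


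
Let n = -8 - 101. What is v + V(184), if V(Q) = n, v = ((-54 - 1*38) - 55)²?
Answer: 21500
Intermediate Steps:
n = -109
v = 21609 (v = ((-54 - 38) - 55)² = (-92 - 55)² = (-147)² = 21609)
V(Q) = -109
v + V(184) = 21609 - 109 = 21500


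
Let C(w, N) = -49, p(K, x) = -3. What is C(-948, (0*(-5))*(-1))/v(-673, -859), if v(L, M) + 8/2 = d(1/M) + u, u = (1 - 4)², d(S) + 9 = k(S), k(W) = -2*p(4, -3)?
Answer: -49/2 ≈ -24.500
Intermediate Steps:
k(W) = 6 (k(W) = -2*(-3) = 6)
d(S) = -3 (d(S) = -9 + 6 = -3)
u = 9 (u = (-3)² = 9)
v(L, M) = 2 (v(L, M) = -4 + (-3 + 9) = -4 + 6 = 2)
C(-948, (0*(-5))*(-1))/v(-673, -859) = -49/2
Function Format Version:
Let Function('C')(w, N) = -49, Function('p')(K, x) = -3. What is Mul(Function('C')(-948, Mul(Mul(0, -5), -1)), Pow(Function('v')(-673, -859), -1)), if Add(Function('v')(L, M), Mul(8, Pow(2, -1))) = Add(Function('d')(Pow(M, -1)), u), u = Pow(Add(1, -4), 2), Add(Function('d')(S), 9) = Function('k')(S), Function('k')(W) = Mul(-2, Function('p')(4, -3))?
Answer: Rational(-49, 2) ≈ -24.500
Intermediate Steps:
Function('k')(W) = 6 (Function('k')(W) = Mul(-2, -3) = 6)
Function('d')(S) = -3 (Function('d')(S) = Add(-9, 6) = -3)
u = 9 (u = Pow(-3, 2) = 9)
Function('v')(L, M) = 2 (Function('v')(L, M) = Add(-4, Add(-3, 9)) = Add(-4, 6) = 2)
Mul(Function('C')(-948, Mul(Mul(0, -5), -1)), Pow(Function('v')(-673, -859), -1)) = Mul(-49, Pow(2, -1)) = Mul(-49, Rational(1, 2)) = Rational(-49, 2)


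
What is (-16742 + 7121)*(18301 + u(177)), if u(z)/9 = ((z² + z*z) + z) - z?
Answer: -5601567483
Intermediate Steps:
u(z) = 18*z² (u(z) = 9*(((z² + z*z) + z) - z) = 9*(((z² + z²) + z) - z) = 9*((2*z² + z) - z) = 9*((z + 2*z²) - z) = 9*(2*z²) = 18*z²)
(-16742 + 7121)*(18301 + u(177)) = (-16742 + 7121)*(18301 + 18*177²) = -9621*(18301 + 18*31329) = -9621*(18301 + 563922) = -9621*582223 = -5601567483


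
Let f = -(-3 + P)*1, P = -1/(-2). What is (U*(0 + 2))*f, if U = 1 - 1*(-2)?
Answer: 15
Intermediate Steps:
U = 3 (U = 1 + 2 = 3)
P = 1/2 (P = -1*(-1/2) = 1/2 ≈ 0.50000)
f = 5/2 (f = -(-3 + 1/2)*1 = -1*(-5/2)*1 = (5/2)*1 = 5/2 ≈ 2.5000)
(U*(0 + 2))*f = (3*(0 + 2))*(5/2) = (3*2)*(5/2) = 6*(5/2) = 15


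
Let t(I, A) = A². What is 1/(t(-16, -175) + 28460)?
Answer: 1/59085 ≈ 1.6925e-5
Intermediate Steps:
1/(t(-16, -175) + 28460) = 1/((-175)² + 28460) = 1/(30625 + 28460) = 1/59085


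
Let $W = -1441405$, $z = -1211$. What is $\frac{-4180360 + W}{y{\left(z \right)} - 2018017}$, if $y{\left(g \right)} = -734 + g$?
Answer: $\frac{5621765}{2019962} \approx 2.7831$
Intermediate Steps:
$\frac{-4180360 + W}{y{\left(z \right)} - 2018017} = \frac{-4180360 - 1441405}{\left(-734 - 1211\right) - 2018017} = - \frac{5621765}{-1945 - 2018017} = - \frac{5621765}{-2019962} = \left(-5621765\right) \left(- \frac{1}{2019962}\right) = \frac{5621765}{2019962}$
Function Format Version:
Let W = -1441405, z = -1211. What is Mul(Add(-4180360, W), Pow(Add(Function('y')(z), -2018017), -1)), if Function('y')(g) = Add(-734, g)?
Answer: Rational(5621765, 2019962) ≈ 2.7831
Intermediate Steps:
Mul(Add(-4180360, W), Pow(Add(Function('y')(z), -2018017), -1)) = Mul(Add(-4180360, -1441405), Pow(Add(Add(-734, -1211), -2018017), -1)) = Mul(-5621765, Pow(Add(-1945, -2018017), -1)) = Mul(-5621765, Pow(-2019962, -1)) = Mul(-5621765, Rational(-1, 2019962)) = Rational(5621765, 2019962)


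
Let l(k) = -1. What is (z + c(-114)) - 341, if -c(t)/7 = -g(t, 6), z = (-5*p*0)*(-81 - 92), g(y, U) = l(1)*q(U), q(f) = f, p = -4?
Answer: -383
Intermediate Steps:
g(y, U) = -U
z = 0 (z = (-5*(-4)*0)*(-81 - 92) = (20*0)*(-173) = 0*(-173) = 0)
c(t) = -42 (c(t) = -(-7)*(-1*6) = -(-7)*(-6) = -7*6 = -42)
(z + c(-114)) - 341 = (0 - 42) - 341 = -42 - 341 = -383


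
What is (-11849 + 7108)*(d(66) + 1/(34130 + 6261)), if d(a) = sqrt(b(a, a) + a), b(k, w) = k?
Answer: -4741/40391 - 9482*sqrt(33) ≈ -54470.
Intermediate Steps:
d(a) = sqrt(2)*sqrt(a) (d(a) = sqrt(a + a) = sqrt(2*a) = sqrt(2)*sqrt(a))
(-11849 + 7108)*(d(66) + 1/(34130 + 6261)) = (-11849 + 7108)*(sqrt(2)*sqrt(66) + 1/(34130 + 6261)) = -4741*(2*sqrt(33) + 1/40391) = -4741*(1/40391 + 2*sqrt(33)) = -4741/40391 - 9482*sqrt(33)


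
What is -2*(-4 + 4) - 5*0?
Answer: 0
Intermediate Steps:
-2*(-4 + 4) - 5*0 = -2*0 + 0 = 0 + 0 = 0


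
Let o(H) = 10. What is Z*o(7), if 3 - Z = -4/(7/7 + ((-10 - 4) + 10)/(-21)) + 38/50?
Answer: 56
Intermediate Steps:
Z = 28/5 (Z = 3 - (-4/(7/7 + ((-10 - 4) + 10)/(-21)) + 38/50) = 3 - (-4/(7*(⅐) + (-14 + 10)*(-1/21)) + 38*(1/50)) = 3 - (-4/(1 - 4*(-1/21)) + 19/25) = 3 - (-4/(1 + 4/21) + 19/25) = 3 - (-4/25/21 + 19/25) = 3 - (-4*21/25 + 19/25) = 3 - (-84/25 + 19/25) = 3 - 1*(-13/5) = 3 + 13/5 = 28/5 ≈ 5.6000)
Z*o(7) = (28/5)*10 = 56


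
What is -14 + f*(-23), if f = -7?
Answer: 147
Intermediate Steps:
-14 + f*(-23) = -14 - 7*(-23) = -14 + 161 = 147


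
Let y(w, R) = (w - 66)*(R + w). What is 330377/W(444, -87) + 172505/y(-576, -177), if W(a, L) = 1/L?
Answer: -13895016176869/483426 ≈ -2.8743e+7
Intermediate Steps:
y(w, R) = (-66 + w)*(R + w)
330377/W(444, -87) + 172505/y(-576, -177) = 330377/(1/(-87)) + 172505/((-576)² - 66*(-177) - 66*(-576) - 177*(-576)) = 330377/(-1/87) + 172505/(331776 + 11682 + 38016 + 101952) = 330377*(-87) + 172505/483426 = -28742799 + 172505*(1/483426) = -28742799 + 172505/483426 = -13895016176869/483426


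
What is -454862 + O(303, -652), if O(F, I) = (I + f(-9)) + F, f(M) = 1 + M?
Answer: -455219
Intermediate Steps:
O(F, I) = -8 + F + I (O(F, I) = (I + (1 - 9)) + F = (I - 8) + F = (-8 + I) + F = -8 + F + I)
-454862 + O(303, -652) = -454862 + (-8 + 303 - 652) = -454862 - 357 = -455219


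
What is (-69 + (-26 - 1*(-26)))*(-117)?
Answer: 8073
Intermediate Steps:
(-69 + (-26 - 1*(-26)))*(-117) = (-69 + (-26 + 26))*(-117) = (-69 + 0)*(-117) = -69*(-117) = 8073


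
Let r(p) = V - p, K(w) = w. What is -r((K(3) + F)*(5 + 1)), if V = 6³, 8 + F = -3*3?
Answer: -300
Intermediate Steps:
F = -17 (F = -8 - 3*3 = -8 - 9 = -17)
V = 216
r(p) = 216 - p
-r((K(3) + F)*(5 + 1)) = -(216 - (3 - 17)*(5 + 1)) = -(216 - (-14)*6) = -(216 - 1*(-84)) = -(216 + 84) = -1*300 = -300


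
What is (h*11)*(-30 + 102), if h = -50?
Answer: -39600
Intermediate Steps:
(h*11)*(-30 + 102) = (-50*11)*(-30 + 102) = -550*72 = -39600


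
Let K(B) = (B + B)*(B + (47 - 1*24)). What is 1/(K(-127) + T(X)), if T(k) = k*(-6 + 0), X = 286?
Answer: 1/24700 ≈ 4.0486e-5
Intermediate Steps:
K(B) = 2*B*(23 + B) (K(B) = (2*B)*(B + (47 - 24)) = (2*B)*(B + 23) = (2*B)*(23 + B) = 2*B*(23 + B))
T(k) = -6*k (T(k) = k*(-6) = -6*k)
1/(K(-127) + T(X)) = 1/(2*(-127)*(23 - 127) - 6*286) = 1/(2*(-127)*(-104) - 1716) = 1/(26416 - 1716) = 1/24700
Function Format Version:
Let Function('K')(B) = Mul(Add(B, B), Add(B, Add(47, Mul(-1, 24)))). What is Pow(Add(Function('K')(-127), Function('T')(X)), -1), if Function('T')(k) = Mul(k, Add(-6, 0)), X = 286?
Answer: Rational(1, 24700) ≈ 4.0486e-5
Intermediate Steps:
Function('K')(B) = Mul(2, B, Add(23, B)) (Function('K')(B) = Mul(Mul(2, B), Add(B, Add(47, -24))) = Mul(Mul(2, B), Add(B, 23)) = Mul(Mul(2, B), Add(23, B)) = Mul(2, B, Add(23, B)))
Function('T')(k) = Mul(-6, k) (Function('T')(k) = Mul(k, -6) = Mul(-6, k))
Pow(Add(Function('K')(-127), Function('T')(X)), -1) = Pow(Add(Mul(2, -127, Add(23, -127)), Mul(-6, 286)), -1) = Pow(Add(Mul(2, -127, -104), -1716), -1) = Pow(Add(26416, -1716), -1) = Pow(24700, -1) = Rational(1, 24700)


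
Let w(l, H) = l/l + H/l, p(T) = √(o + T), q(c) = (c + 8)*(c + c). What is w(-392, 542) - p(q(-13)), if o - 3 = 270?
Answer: -75/196 - √403 ≈ -20.458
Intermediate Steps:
o = 273 (o = 3 + 270 = 273)
q(c) = 2*c*(8 + c) (q(c) = (8 + c)*(2*c) = 2*c*(8 + c))
p(T) = √(273 + T)
w(l, H) = 1 + H/l
w(-392, 542) - p(q(-13)) = (542 - 392)/(-392) - √(273 + 2*(-13)*(8 - 13)) = -1/392*150 - √(273 + 2*(-13)*(-5)) = -75/196 - √(273 + 130) = -75/196 - √403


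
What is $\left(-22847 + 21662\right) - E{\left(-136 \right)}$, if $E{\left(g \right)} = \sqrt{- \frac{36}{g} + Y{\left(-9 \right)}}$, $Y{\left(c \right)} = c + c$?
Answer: $-1185 - \frac{3 i \sqrt{2278}}{34} \approx -1185.0 - 4.2113 i$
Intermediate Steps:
$Y{\left(c \right)} = 2 c$
$E{\left(g \right)} = \sqrt{-18 - \frac{36}{g}}$ ($E{\left(g \right)} = \sqrt{- \frac{36}{g} + 2 \left(-9\right)} = \sqrt{- \frac{36}{g} - 18} = \sqrt{-18 - \frac{36}{g}}$)
$\left(-22847 + 21662\right) - E{\left(-136 \right)} = \left(-22847 + 21662\right) - \sqrt{-18 - \frac{36}{-136}} = -1185 - \sqrt{-18 - - \frac{9}{34}} = -1185 - \sqrt{-18 + \frac{9}{34}} = -1185 - \sqrt{- \frac{603}{34}} = -1185 - \frac{3 i \sqrt{2278}}{34}$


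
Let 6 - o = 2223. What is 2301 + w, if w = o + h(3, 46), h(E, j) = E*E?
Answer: 93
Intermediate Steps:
h(E, j) = E²
o = -2217 (o = 6 - 1*2223 = 6 - 2223 = -2217)
w = -2208 (w = -2217 + 3² = -2217 + 9 = -2208)
2301 + w = 2301 - 2208 = 93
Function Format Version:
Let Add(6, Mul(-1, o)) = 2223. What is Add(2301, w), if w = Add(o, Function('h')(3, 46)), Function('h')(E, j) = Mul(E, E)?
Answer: 93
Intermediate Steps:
Function('h')(E, j) = Pow(E, 2)
o = -2217 (o = Add(6, Mul(-1, 2223)) = Add(6, -2223) = -2217)
w = -2208 (w = Add(-2217, Pow(3, 2)) = Add(-2217, 9) = -2208)
Add(2301, w) = Add(2301, -2208) = 93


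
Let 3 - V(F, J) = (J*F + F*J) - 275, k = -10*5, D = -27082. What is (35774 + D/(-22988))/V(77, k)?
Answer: 411199897/91699132 ≈ 4.4842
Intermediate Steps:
k = -50
V(F, J) = 278 - 2*F*J (V(F, J) = 3 - ((J*F + F*J) - 275) = 3 - ((F*J + F*J) - 275) = 3 - (2*F*J - 275) = 3 - (-275 + 2*F*J) = 3 + (275 - 2*F*J) = 278 - 2*F*J)
(35774 + D/(-22988))/V(77, k) = (35774 - 27082/(-22988))/(278 - 2*77*(-50)) = (35774 - 27082*(-1/22988))/(278 + 7700) = (35774 + 13541/11494)/7978 = (411199897/11494)*(1/7978) = 411199897/91699132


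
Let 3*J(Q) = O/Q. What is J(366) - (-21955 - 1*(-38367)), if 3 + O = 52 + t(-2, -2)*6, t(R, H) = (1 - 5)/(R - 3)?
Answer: -90101611/5490 ≈ -16412.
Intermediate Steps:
t(R, H) = -4/(-3 + R)
O = 269/5 (O = -3 + (52 - 4/(-3 - 2)*6) = -3 + (52 - 4/(-5)*6) = -3 + (52 - 4*(-⅕)*6) = -3 + (52 + (⅘)*6) = -3 + (52 + 24/5) = -3 + 284/5 = 269/5 ≈ 53.800)
J(Q) = 269/(15*Q) (J(Q) = (269/(5*Q))/3 = 269/(15*Q))
J(366) - (-21955 - 1*(-38367)) = (269/15)/366 - (-21955 - 1*(-38367)) = (269/15)*(1/366) - (-21955 + 38367) = 269/5490 - 1*16412 = 269/5490 - 16412 = -90101611/5490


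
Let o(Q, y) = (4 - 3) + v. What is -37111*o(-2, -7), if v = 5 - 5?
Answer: -37111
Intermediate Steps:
v = 0
o(Q, y) = 1 (o(Q, y) = (4 - 3) + 0 = 1 + 0 = 1)
-37111*o(-2, -7) = -37111*1 = -37111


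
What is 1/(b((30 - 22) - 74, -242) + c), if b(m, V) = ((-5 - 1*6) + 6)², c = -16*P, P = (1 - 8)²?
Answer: -1/759 ≈ -0.0013175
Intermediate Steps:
P = 49 (P = (-7)² = 49)
c = -784 (c = -16*49 = -784)
b(m, V) = 25 (b(m, V) = ((-5 - 6) + 6)² = (-11 + 6)² = (-5)² = 25)
1/(b((30 - 22) - 74, -242) + c) = 1/(25 - 784) = 1/(-759) = -1/759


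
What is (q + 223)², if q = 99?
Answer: 103684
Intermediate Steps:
(q + 223)² = (99 + 223)² = 322² = 103684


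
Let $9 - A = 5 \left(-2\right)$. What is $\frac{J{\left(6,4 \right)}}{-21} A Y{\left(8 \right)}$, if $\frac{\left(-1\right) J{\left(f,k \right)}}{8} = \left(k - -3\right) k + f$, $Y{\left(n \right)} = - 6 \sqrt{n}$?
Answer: $- \frac{20672 \sqrt{2}}{7} \approx -4176.4$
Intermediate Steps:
$A = 19$ ($A = 9 - 5 \left(-2\right) = 9 - -10 = 9 + 10 = 19$)
$J{\left(f,k \right)} = - 8 f - 8 k \left(3 + k\right)$ ($J{\left(f,k \right)} = - 8 \left(\left(k - -3\right) k + f\right) = - 8 \left(\left(k + 3\right) k + f\right) = - 8 \left(\left(3 + k\right) k + f\right) = - 8 \left(k \left(3 + k\right) + f\right) = - 8 \left(f + k \left(3 + k\right)\right) = - 8 f - 8 k \left(3 + k\right)$)
$\frac{J{\left(6,4 \right)}}{-21} A Y{\left(8 \right)} = \frac{\left(-24\right) 4 - 48 - 8 \cdot 4^{2}}{-21} \cdot 19 \left(- 6 \sqrt{8}\right) = \left(-96 - 48 - 128\right) \left(- \frac{1}{21}\right) 19 \left(- 6 \cdot 2 \sqrt{2}\right) = \left(-96 - 48 - 128\right) \left(- \frac{1}{21}\right) 19 \left(- 12 \sqrt{2}\right) = \left(-272\right) \left(- \frac{1}{21}\right) 19 \left(- 12 \sqrt{2}\right) = \frac{272}{21} \cdot 19 \left(- 12 \sqrt{2}\right) = \frac{5168 \left(- 12 \sqrt{2}\right)}{21} = - \frac{20672 \sqrt{2}}{7}$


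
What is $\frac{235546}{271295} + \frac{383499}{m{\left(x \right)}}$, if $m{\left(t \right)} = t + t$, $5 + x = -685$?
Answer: $- \frac{1382884103}{4991828} \approx -277.03$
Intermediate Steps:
$x = -690$ ($x = -5 - 685 = -690$)
$m{\left(t \right)} = 2 t$
$\frac{235546}{271295} + \frac{383499}{m{\left(x \right)}} = \frac{235546}{271295} + \frac{383499}{2 \left(-690\right)} = 235546 \cdot \frac{1}{271295} + \frac{383499}{-1380} = \frac{235546}{271295} + 383499 \left(- \frac{1}{1380}\right) = \frac{235546}{271295} - \frac{127833}{460} = - \frac{1382884103}{4991828}$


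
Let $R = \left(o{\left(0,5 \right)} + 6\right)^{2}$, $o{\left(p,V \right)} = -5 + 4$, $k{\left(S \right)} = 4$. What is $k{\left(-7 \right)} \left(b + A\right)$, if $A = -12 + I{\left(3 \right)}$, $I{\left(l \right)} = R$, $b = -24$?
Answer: $-44$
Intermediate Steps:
$o{\left(p,V \right)} = -1$
$R = 25$ ($R = \left(-1 + 6\right)^{2} = 5^{2} = 25$)
$I{\left(l \right)} = 25$
$A = 13$ ($A = -12 + 25 = 13$)
$k{\left(-7 \right)} \left(b + A\right) = 4 \left(-24 + 13\right) = 4 \left(-11\right) = -44$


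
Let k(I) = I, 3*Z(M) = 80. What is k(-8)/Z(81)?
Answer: -3/10 ≈ -0.30000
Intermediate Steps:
Z(M) = 80/3 (Z(M) = (⅓)*80 = 80/3)
k(-8)/Z(81) = -8/80/3 = -8*3/80 = -3/10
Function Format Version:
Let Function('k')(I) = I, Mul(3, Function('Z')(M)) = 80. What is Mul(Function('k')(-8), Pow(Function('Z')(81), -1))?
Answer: Rational(-3, 10) ≈ -0.30000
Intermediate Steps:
Function('Z')(M) = Rational(80, 3) (Function('Z')(M) = Mul(Rational(1, 3), 80) = Rational(80, 3))
Mul(Function('k')(-8), Pow(Function('Z')(81), -1)) = Mul(-8, Pow(Rational(80, 3), -1)) = Mul(-8, Rational(3, 80)) = Rational(-3, 10)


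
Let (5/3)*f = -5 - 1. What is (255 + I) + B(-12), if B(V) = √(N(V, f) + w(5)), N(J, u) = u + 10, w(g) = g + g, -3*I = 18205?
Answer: -17440/3 + √410/5 ≈ -5809.3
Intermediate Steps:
I = -18205/3 (I = -⅓*18205 = -18205/3 ≈ -6068.3)
w(g) = 2*g
f = -18/5 (f = 3*(-5 - 1)/5 = (⅗)*(-6) = -18/5 ≈ -3.6000)
N(J, u) = 10 + u
B(V) = √410/5 (B(V) = √((10 - 18/5) + 2*5) = √(32/5 + 10) = √(82/5) = √410/5)
(255 + I) + B(-12) = (255 - 18205/3) + √410/5 = -17440/3 + √410/5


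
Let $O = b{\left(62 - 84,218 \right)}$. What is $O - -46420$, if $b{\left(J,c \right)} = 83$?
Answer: $46503$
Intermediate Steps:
$O = 83$
$O - -46420 = 83 - -46420 = 83 + 46420 = 46503$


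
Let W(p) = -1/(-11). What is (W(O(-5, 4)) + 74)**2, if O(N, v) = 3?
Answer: 664225/121 ≈ 5489.5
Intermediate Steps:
W(p) = 1/11 (W(p) = -1*(-1/11) = 1/11)
(W(O(-5, 4)) + 74)**2 = (1/11 + 74)**2 = (815/11)**2 = 664225/121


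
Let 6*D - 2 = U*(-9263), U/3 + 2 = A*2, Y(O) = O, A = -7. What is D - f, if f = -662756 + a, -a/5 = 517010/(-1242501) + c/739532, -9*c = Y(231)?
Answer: 17360933067006371/23560749988 ≈ 7.3686e+5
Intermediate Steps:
c = -77/3 (c = -⅑*231 = -77/3 ≈ -25.667)
U = -48 (U = -6 + 3*(-7*2) = -6 + 3*(-14) = -6 - 42 = -48)
a = 147068203915/70682249964 (a = -5*(517010/(-1242501) - 77/3/739532) = -5*(517010*(-1/1242501) - 77/3*1/739532) = -5*(-39770/95577 - 77/2218596) = -5*(-29413640783/70682249964) = 147068203915/70682249964 ≈ 2.0807)
D = 222313/3 (D = ⅓ + (-48*(-9263))/6 = ⅓ + (⅙)*444624 = ⅓ + 74104 = 222313/3 ≈ 74104.)
f = -46844938188936869/70682249964 (f = -662756 + 147068203915/70682249964 = -46844938188936869/70682249964 ≈ -6.6275e+5)
D - f = 222313/3 - 1*(-46844938188936869/70682249964) = 222313/3 + 46844938188936869/70682249964 = 17360933067006371/23560749988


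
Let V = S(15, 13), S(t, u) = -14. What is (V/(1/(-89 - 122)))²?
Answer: 8726116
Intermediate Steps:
V = -14
(V/(1/(-89 - 122)))² = (-14/(1/(-89 - 122)))² = (-14/(1/(-211)))² = (-14/(-1/211))² = (-14*(-211))² = 2954² = 8726116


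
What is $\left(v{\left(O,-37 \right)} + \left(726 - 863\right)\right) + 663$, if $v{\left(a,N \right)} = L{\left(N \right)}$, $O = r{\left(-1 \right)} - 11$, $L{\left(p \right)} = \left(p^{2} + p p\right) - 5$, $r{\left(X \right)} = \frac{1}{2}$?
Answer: $3259$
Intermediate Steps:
$r{\left(X \right)} = \frac{1}{2}$
$L{\left(p \right)} = -5 + 2 p^{2}$ ($L{\left(p \right)} = \left(p^{2} + p^{2}\right) - 5 = 2 p^{2} - 5 = -5 + 2 p^{2}$)
$O = - \frac{21}{2}$ ($O = \frac{1}{2} - 11 = - \frac{21}{2} \approx -10.5$)
$v{\left(a,N \right)} = -5 + 2 N^{2}$
$\left(v{\left(O,-37 \right)} + \left(726 - 863\right)\right) + 663 = \left(\left(-5 + 2 \left(-37\right)^{2}\right) + \left(726 - 863\right)\right) + 663 = \left(\left(-5 + 2 \cdot 1369\right) - 137\right) + 663 = \left(\left(-5 + 2738\right) - 137\right) + 663 = \left(2733 - 137\right) + 663 = 2596 + 663 = 3259$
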